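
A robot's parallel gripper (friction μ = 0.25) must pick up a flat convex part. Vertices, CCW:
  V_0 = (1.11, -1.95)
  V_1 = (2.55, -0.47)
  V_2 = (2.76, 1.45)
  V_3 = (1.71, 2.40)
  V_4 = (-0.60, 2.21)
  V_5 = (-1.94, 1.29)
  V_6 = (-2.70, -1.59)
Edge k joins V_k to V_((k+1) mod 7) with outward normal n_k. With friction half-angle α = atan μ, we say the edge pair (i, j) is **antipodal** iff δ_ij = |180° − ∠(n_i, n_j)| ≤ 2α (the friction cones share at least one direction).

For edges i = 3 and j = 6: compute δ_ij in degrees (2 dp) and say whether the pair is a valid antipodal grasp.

α = atan 0.25 = 14.04°;  2α = 28.07°
edge 3: e_3 = (-2.31, -0.19);  n_3 = (-0.0820, +0.9966)
edge 6: e_6 = (+3.81, -0.36);  n_6 = (-0.0941, -0.9956)
∠(n_3, n_6) = 169.90°
δ = |180° − 169.90°| = 10.10°
10.10° ≤ 2α = 28.07°  →  valid

δ = 10.10°, valid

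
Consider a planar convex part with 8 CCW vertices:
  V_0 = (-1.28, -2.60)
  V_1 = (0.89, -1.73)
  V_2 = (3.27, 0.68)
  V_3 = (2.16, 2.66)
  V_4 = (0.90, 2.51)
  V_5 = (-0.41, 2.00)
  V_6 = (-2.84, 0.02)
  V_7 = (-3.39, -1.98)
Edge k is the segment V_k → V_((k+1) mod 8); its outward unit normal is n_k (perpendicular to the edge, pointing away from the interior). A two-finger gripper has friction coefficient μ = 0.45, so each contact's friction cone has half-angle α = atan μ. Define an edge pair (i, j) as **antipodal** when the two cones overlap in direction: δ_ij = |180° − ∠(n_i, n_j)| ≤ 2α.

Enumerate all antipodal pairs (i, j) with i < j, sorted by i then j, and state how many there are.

α = atan 0.45 = 24.23°;  2α = 48.46°
n_0 = (+0.3721, -0.9282)
n_1 = (+0.7115, -0.7027)
n_2 = (+0.8723, +0.4890)
n_3 = (-0.1182, +0.9930)
n_4 = (-0.3628, +0.9319)
n_5 = (-0.6317, +0.7752)
n_6 = (-0.9642, +0.2652)
n_7 = (-0.2819, -0.9594)
  (0,1): δ = 156.49°  ·
  (0,2): δ = 82.57°  ·
  (0,3): δ = 15.06°  ✓
  (0,4): δ = 0.58°  ✓
  (0,5): δ = 17.33°  ✓
  (0,6): δ = 52.78°  ·
  (0,7): δ = 141.78°  ·
  (1,2): δ = 106.08°  ·
  (1,3): δ = 38.57°  ✓
  (1,4): δ = 24.09°  ✓
  (1,5): δ = 6.19°  ✓
  (1,6): δ = 29.26°  ✓
  (1,7): δ = 118.27°  ·
  (2,3): δ = 112.49°  ·
  (2,4): δ = 98.00°  ·
  (2,5): δ = 80.10°  ·
  (2,6): δ = 44.65°  ✓
  (2,7): δ = 44.35°  ✓
  (3,4): δ = 165.52°  ·
  (3,5): δ = 147.62°  ·
  (3,6): δ = 112.17°  ·
  (3,7): δ = 23.16°  ✓
  (4,5): δ = 162.10°  ·
  (4,6): δ = 126.65°  ·
  (4,7): δ = 37.65°  ✓
  (5,6): δ = 144.55°  ·
  (5,7): δ = 55.55°  ·
  (6,7): δ = 91.00°  ·
antipodal pairs: 11

count = 11; pairs: (0,3), (0,4), (0,5), (1,3), (1,4), (1,5), (1,6), (2,6), (2,7), (3,7), (4,7)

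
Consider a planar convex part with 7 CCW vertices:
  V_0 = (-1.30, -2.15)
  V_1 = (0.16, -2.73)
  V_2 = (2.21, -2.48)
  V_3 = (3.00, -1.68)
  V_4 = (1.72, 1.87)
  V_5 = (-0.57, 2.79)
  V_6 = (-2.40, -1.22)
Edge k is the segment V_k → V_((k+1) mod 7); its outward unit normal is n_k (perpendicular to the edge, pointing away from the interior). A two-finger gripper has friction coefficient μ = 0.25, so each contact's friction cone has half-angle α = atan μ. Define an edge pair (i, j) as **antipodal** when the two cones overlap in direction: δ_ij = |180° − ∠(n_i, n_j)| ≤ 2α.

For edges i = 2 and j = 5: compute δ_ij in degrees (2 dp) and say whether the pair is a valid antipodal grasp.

α = atan 0.25 = 14.04°;  2α = 28.07°
edge 2: e_2 = (+0.79, +0.80);  n_2 = (+0.7115, -0.7026)
edge 5: e_5 = (-1.83, -4.01);  n_5 = (-0.9097, +0.4152)
∠(n_2, n_5) = 159.89°
δ = |180° − 159.89°| = 20.11°
20.11° ≤ 2α = 28.07°  →  valid

δ = 20.11°, valid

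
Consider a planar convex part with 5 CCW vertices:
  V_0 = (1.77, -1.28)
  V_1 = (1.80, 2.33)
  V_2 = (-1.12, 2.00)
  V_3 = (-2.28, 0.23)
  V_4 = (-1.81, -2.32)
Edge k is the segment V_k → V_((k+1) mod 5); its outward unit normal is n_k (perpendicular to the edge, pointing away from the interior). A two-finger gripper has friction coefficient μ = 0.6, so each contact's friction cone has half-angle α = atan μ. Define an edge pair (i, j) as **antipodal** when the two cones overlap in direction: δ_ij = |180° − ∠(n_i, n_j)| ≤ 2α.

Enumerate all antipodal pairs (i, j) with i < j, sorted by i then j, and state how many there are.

α = atan 0.6 = 30.96°;  2α = 61.93°
n_0 = (+1.0000, -0.0083)
n_1 = (-0.1123, +0.9937)
n_2 = (-0.8364, +0.5481)
n_3 = (-0.9834, -0.1813)
n_4 = (+0.2790, -0.9603)
  (0,1): δ = 83.08°  ·
  (0,2): δ = 32.76°  ✓
  (0,3): δ = 10.92°  ✓
  (0,4): δ = 106.67°  ·
  (1,2): δ = 129.69°  ·
  (1,3): δ = 86.00°  ·
  (1,4): δ = 9.75°  ✓
  (2,3): δ = 136.32°  ·
  (2,4): δ = 40.56°  ✓
  (3,4): δ = 84.24°  ·
antipodal pairs: 4

count = 4; pairs: (0,2), (0,3), (1,4), (2,4)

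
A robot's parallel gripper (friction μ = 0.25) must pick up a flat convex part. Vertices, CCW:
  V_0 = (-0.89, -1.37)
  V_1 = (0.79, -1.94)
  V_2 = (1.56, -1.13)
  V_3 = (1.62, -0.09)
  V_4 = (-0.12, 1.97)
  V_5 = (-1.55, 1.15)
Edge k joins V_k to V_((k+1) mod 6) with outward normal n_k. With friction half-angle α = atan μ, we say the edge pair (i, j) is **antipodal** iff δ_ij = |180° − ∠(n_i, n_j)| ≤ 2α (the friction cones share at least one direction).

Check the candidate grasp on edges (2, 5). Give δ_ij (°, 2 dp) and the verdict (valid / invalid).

δ = 17.98°, valid

α = atan 0.25 = 14.04°;  2α = 28.07°
edge 2: e_2 = (+0.06, +1.04);  n_2 = (+0.9983, -0.0576)
edge 5: e_5 = (+0.66, -2.52);  n_5 = (-0.9674, -0.2534)
∠(n_2, n_5) = 162.02°
δ = |180° − 162.02°| = 17.98°
17.98° ≤ 2α = 28.07°  →  valid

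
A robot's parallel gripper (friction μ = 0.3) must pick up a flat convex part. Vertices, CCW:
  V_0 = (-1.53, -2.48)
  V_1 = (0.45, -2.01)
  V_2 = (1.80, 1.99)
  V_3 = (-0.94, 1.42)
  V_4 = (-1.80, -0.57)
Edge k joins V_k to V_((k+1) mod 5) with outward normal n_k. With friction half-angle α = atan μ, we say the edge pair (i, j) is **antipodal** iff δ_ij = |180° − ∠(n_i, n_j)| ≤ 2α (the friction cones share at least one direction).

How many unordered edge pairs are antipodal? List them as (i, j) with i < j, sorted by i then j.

α = atan 0.3 = 16.70°;  2α = 33.40°
n_0 = (+0.2310, -0.9730)
n_1 = (+0.9475, -0.3198)
n_2 = (-0.2037, +0.9790)
n_3 = (-0.9179, +0.3967)
n_4 = (-0.9902, -0.1400)
  (0,1): δ = 122.00°  ·
  (0,2): δ = 1.60°  ✓
  (0,3): δ = 53.27°  ·
  (0,4): δ = 84.69°  ·
  (1,2): δ = 59.60°  ·
  (1,3): δ = 4.72°  ✓
  (1,4): δ = 26.70°  ✓
  (2,3): δ = 125.12°  ·
  (2,4): δ = 93.71°  ·
  (3,4): δ = 148.58°  ·
antipodal pairs: 3

count = 3; pairs: (0,2), (1,3), (1,4)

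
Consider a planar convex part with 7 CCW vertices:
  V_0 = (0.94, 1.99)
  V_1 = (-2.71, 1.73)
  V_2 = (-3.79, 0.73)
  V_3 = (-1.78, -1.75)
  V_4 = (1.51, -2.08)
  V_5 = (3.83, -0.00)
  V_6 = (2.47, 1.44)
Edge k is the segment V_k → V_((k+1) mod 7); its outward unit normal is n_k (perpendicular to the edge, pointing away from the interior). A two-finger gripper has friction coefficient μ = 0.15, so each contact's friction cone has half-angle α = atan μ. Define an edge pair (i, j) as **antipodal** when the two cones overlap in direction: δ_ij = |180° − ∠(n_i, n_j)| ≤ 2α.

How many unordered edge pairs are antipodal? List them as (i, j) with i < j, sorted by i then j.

α = atan 0.15 = 8.53°;  2α = 17.06°
n_0 = (-0.0711, +0.9975)
n_1 = (-0.6794, +0.7338)
n_2 = (-0.7769, -0.6296)
n_3 = (-0.0998, -0.9950)
n_4 = (+0.6675, -0.7446)
n_5 = (+0.7270, +0.6866)
n_6 = (+0.3383, +0.9410)
  (0,1): δ = 141.28°  ·
  (0,2): δ = 55.05°  ·
  (0,3): δ = 9.80°  ✓
  (0,4): δ = 37.80°  ·
  (0,5): δ = 129.29°  ·
  (0,6): δ = 156.15°  ·
  (1,2): δ = 93.77°  ·
  (1,3): δ = 48.53°  ·
  (1,4): δ = 0.92°  ✓
  (1,5): δ = 90.57°  ·
  (1,6): δ = 117.43°  ·
  (2,3): δ = 134.75°  ·
  (2,4): δ = 87.15°  ·
  (2,5): δ = 4.34°  ✓
  (2,6): δ = 31.20°  ·
  (3,4): δ = 132.39°  ·
  (3,5): δ = 40.91°  ·
  (3,6): δ = 14.04°  ✓
  (4,5): δ = 88.51°  ·
  (4,6): δ = 61.65°  ·
  (5,6): δ = 153.14°  ·
antipodal pairs: 4

count = 4; pairs: (0,3), (1,4), (2,5), (3,6)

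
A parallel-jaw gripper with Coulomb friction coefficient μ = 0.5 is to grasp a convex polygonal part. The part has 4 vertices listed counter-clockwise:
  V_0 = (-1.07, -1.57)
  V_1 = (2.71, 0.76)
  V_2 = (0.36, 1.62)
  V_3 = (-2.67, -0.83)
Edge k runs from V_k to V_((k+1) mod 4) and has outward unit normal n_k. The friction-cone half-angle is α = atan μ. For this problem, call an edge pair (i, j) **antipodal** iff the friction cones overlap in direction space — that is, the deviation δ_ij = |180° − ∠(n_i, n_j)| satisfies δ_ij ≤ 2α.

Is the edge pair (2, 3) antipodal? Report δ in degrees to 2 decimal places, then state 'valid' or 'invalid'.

δ = 63.78°, invalid

α = atan 0.5 = 26.57°;  2α = 53.13°
edge 2: e_2 = (-3.03, -2.45);  n_2 = (-0.6288, +0.7776)
edge 3: e_3 = (+1.60, -0.74);  n_3 = (-0.4198, -0.9076)
∠(n_2, n_3) = 116.22°
δ = |180° − 116.22°| = 63.78°
63.78° > 2α = 53.13°  →  invalid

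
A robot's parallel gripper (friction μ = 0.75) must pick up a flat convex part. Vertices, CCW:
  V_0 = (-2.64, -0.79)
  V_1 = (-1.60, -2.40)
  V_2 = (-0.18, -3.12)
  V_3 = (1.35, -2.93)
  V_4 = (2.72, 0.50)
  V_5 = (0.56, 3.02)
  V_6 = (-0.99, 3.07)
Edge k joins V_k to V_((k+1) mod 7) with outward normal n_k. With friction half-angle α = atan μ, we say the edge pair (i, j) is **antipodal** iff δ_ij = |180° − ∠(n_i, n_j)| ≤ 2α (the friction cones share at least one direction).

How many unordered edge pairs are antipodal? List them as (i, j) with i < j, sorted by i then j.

count = 11; pairs: (0,3), (0,4), (0,5), (1,4), (1,5), (2,4), (2,5), (2,6), (3,5), (3,6), (4,6)

α = atan 0.75 = 36.87°;  2α = 73.74°
n_0 = (-0.8400, -0.5426)
n_1 = (-0.4522, -0.8919)
n_2 = (+0.1232, -0.9924)
n_3 = (+0.9287, -0.3709)
n_4 = (+0.7593, +0.6508)
n_5 = (+0.0322, +0.9995)
n_6 = (-0.9195, +0.3931)
  (0,1): δ = 149.75°  ·
  (0,2): δ = 115.78°  ·
  (0,3): δ = 54.63°  ✓
  (0,4): δ = 7.74°  ✓
  (0,5): δ = 55.29°  ✓
  (0,6): δ = 123.99°  ·
  (1,2): δ = 146.03°  ·
  (1,3): δ = 84.89°  ·
  (1,4): δ = 22.51°  ✓
  (1,5): δ = 25.04°  ✓
  (1,6): δ = 93.74°  ·
  (2,3): δ = 118.85°  ·
  (2,4): δ = 56.48°  ✓
  (2,5): δ = 8.93°  ✓
  (2,6): δ = 59.78°  ✓
  (3,4): δ = 117.63°  ·
  (3,5): δ = 70.08°  ✓
  (3,6): δ = 1.37°  ✓
  (4,5): δ = 132.45°  ·
  (4,6): δ = 63.75°  ✓
  (5,6): δ = 111.30°  ·
antipodal pairs: 11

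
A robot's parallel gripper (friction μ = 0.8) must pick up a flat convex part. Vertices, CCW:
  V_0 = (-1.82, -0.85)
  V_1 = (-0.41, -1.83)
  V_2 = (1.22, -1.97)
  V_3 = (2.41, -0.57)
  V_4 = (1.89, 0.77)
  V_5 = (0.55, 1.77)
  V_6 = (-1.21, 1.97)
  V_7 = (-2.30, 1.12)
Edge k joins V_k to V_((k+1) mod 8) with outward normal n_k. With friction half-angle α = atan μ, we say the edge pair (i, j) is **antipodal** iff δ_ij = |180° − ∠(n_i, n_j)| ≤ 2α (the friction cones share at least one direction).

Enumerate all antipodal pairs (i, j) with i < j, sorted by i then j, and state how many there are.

count = 15; pairs: (0,3), (0,4), (0,5), (0,6), (1,3), (1,4), (1,5), (1,6), (2,5), (2,6), (2,7), (3,6), (3,7), (4,7), (5,7)

α = atan 0.8 = 38.66°;  2α = 77.32°
n_0 = (-0.5707, -0.8211)
n_1 = (-0.0856, -0.9963)
n_2 = (+0.7619, -0.6476)
n_3 = (+0.9323, +0.3618)
n_4 = (+0.5981, +0.8014)
n_5 = (+0.1129, +0.9936)
n_6 = (-0.6149, +0.7886)
n_7 = (-0.9716, -0.2367)
  (0,1): δ = 150.11°  ·
  (0,2): δ = 95.56°  ·
  (0,3): δ = 33.99°  ✓
  (0,4): δ = 1.93°  ✓
  (0,5): δ = 28.32°  ✓
  (0,6): δ = 72.75°  ✓
  (0,7): δ = 138.49°  ·
  (1,2): δ = 125.46°  ·
  (1,3): δ = 63.88°  ✓
  (1,4): δ = 31.82°  ✓
  (1,5): δ = 1.57°  ✓
  (1,6): δ = 42.86°  ✓
  (1,7): δ = 108.60°  ·
  (2,3): δ = 118.43°  ·
  (2,4): δ = 86.37°  ·
  (2,5): δ = 56.12°  ✓
  (2,6): δ = 11.69°  ✓
  (2,7): δ = 54.06°  ✓
  (3,4): δ = 147.94°  ·
  (3,5): δ = 117.69°  ·
  (3,6): δ = 73.26°  ✓
  (3,7): δ = 7.52°  ✓
  (4,5): δ = 149.75°  ·
  (4,6): δ = 105.32°  ·
  (4,7): δ = 39.57°  ✓
  (5,6): δ = 135.57°  ·
  (5,7): δ = 69.82°  ✓
  (6,7): δ = 114.25°  ·
antipodal pairs: 15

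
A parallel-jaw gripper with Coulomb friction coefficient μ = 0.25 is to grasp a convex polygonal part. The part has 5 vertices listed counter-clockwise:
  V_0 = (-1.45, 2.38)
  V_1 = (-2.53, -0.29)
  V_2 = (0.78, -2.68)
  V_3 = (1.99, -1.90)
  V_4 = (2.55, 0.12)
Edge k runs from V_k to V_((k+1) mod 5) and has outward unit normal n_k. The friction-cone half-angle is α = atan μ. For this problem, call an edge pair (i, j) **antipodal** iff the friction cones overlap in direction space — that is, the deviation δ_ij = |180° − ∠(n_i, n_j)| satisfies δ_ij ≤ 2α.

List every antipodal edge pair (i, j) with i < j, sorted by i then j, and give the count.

count = 2; pairs: (0,3), (1,4)

α = atan 0.25 = 14.04°;  2α = 28.07°
n_0 = (-0.9270, +0.3750)
n_1 = (-0.5854, -0.8107)
n_2 = (+0.5418, -0.8405)
n_3 = (+0.9637, -0.2672)
n_4 = (+0.4919, +0.8706)
  (0,1): δ = 103.81°  ·
  (0,2): δ = 35.17°  ·
  (0,3): δ = 6.53°  ✓
  (0,4): δ = 82.56°  ·
  (1,2): δ = 111.36°  ·
  (1,3): δ = 69.66°  ·
  (1,4): δ = 6.36°  ✓
  (2,3): δ = 138.30°  ·
  (2,4): δ = 62.27°  ·
  (3,4): δ = 103.97°  ·
antipodal pairs: 2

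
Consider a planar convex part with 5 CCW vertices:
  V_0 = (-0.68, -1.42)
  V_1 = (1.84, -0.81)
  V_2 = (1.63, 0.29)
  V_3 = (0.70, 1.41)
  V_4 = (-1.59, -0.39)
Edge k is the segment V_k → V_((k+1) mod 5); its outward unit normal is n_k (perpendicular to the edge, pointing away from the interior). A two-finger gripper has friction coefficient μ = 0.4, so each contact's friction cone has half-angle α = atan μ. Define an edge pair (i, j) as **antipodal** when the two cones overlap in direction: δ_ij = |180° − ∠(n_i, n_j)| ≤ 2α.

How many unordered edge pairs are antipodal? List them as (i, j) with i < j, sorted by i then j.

α = atan 0.4 = 21.80°;  2α = 43.60°
n_0 = (+0.2353, -0.9719)
n_1 = (+0.9823, +0.1875)
n_2 = (+0.7693, +0.6388)
n_3 = (-0.6180, +0.7862)
n_4 = (-0.7494, -0.6621)
  (0,1): δ = 92.80°  ·
  (0,2): δ = 63.90°  ·
  (0,3): δ = 24.56°  ✓
  (0,4): δ = 117.85°  ·
  (1,2): δ = 151.10°  ·
  (1,3): δ = 62.64°  ·
  (1,4): δ = 30.65°  ✓
  (2,3): δ = 91.54°  ·
  (2,4): δ = 1.76°  ✓
  (3,4): δ = 86.71°  ·
antipodal pairs: 3

count = 3; pairs: (0,3), (1,4), (2,4)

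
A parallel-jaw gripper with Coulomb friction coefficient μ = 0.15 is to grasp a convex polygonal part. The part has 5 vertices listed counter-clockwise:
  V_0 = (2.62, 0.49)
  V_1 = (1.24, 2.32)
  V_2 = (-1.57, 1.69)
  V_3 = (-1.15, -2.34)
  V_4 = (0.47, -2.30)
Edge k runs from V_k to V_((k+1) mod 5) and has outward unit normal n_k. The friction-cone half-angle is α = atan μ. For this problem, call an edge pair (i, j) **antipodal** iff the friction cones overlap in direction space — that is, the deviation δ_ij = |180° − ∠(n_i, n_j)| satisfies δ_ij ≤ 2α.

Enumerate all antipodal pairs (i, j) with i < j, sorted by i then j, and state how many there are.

count = 1; pairs: (1,3)

α = atan 0.15 = 8.53°;  2α = 17.06°
n_0 = (+0.7984, +0.6021)
n_1 = (-0.2188, +0.9758)
n_2 = (-0.9946, -0.1037)
n_3 = (+0.0247, -0.9997)
n_4 = (+0.7921, -0.6104)
  (0,1): δ = 114.38°  ·
  (0,2): δ = 31.07°  ·
  (0,3): δ = 54.39°  ·
  (0,4): δ = 105.36°  ·
  (1,2): δ = 96.69°  ·
  (1,3): δ = 11.22°  ✓
  (1,4): δ = 39.75°  ·
  (2,3): δ = 94.54°  ·
  (2,4): δ = 43.57°  ·
  (3,4): δ = 129.03°  ·
antipodal pairs: 1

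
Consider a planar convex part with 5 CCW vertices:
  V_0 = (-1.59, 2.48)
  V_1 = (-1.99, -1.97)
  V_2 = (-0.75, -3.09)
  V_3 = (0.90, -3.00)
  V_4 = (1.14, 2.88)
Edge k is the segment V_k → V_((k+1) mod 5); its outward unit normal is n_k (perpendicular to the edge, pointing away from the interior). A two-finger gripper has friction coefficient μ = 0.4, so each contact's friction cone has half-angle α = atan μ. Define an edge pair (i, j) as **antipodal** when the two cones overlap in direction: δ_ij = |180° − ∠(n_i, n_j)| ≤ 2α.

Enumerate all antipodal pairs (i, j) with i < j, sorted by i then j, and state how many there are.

count = 2; pairs: (0,3), (2,4)

α = atan 0.4 = 21.80°;  2α = 43.60°
n_0 = (-0.9960, +0.0895)
n_1 = (-0.6703, -0.7421)
n_2 = (+0.0545, -0.9985)
n_3 = (+0.9992, -0.0408)
n_4 = (-0.1450, +0.9894)
  (0,1): δ = 126.95°  ·
  (0,2): δ = 81.74°  ·
  (0,3): δ = 2.80°  ✓
  (0,4): δ = 103.47°  ·
  (1,2): δ = 134.79°  ·
  (1,3): δ = 50.25°  ·
  (1,4): δ = 50.42°  ·
  (2,3): δ = 95.46°  ·
  (2,4): δ = 5.21°  ✓
  (3,4): δ = 79.33°  ·
antipodal pairs: 2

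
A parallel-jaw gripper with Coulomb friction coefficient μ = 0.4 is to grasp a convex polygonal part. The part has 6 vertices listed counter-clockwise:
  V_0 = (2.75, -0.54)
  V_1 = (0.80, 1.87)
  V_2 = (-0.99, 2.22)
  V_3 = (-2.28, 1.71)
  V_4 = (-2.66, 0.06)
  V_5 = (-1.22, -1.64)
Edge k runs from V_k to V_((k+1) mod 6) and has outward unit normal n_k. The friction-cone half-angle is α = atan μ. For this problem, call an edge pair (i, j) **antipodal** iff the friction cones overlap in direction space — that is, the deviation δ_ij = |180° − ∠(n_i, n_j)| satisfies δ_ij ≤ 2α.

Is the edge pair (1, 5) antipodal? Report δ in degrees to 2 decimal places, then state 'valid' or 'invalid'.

α = atan 0.4 = 21.80°;  2α = 43.60°
edge 1: e_1 = (-1.79, +0.35);  n_1 = (+0.1919, +0.9814)
edge 5: e_5 = (+3.97, +1.10);  n_5 = (+0.2670, -0.9637)
∠(n_1, n_5) = 153.45°
δ = |180° − 153.45°| = 26.55°
26.55° ≤ 2α = 43.60°  →  valid

δ = 26.55°, valid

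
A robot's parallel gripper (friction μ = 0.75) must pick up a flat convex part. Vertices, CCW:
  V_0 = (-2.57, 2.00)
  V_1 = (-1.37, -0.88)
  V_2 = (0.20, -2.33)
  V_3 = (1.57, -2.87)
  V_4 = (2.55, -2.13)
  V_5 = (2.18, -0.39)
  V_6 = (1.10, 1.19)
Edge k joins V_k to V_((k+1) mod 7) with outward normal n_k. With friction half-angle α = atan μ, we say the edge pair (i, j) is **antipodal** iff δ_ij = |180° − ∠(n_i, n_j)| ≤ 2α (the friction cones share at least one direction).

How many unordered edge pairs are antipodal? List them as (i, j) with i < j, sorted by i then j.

α = atan 0.75 = 36.87°;  2α = 73.74°
n_0 = (-0.9231, -0.3846)
n_1 = (-0.6785, -0.7346)
n_2 = (-0.3667, -0.9303)
n_3 = (+0.6026, -0.7980)
n_4 = (+0.9781, +0.2080)
n_5 = (+0.8256, +0.5643)
n_6 = (+0.2155, +0.9765)
  (0,1): δ = 155.34°  ·
  (0,2): δ = 134.13°  ·
  (0,3): δ = 75.56°  ·
  (0,4): δ = 10.62°  ✓
  (0,5): δ = 11.73°  ✓
  (0,6): δ = 54.93°  ✓
  (1,2): δ = 158.79°  ·
  (1,3): δ = 100.22°  ·
  (1,4): δ = 35.27°  ✓
  (1,5): δ = 12.92°  ✓
  (1,6): δ = 30.28°  ✓
  (2,3): δ = 121.43°  ·
  (2,4): δ = 56.48°  ✓
  (2,5): δ = 34.13°  ✓
  (2,6): δ = 9.07°  ✓
  (3,4): δ = 115.05°  ·
  (3,5): δ = 92.70°  ·
  (3,6): δ = 49.50°  ✓
  (4,5): δ = 157.65°  ·
  (4,6): δ = 114.45°  ·
  (5,6): δ = 136.80°  ·
antipodal pairs: 10

count = 10; pairs: (0,4), (0,5), (0,6), (1,4), (1,5), (1,6), (2,4), (2,5), (2,6), (3,6)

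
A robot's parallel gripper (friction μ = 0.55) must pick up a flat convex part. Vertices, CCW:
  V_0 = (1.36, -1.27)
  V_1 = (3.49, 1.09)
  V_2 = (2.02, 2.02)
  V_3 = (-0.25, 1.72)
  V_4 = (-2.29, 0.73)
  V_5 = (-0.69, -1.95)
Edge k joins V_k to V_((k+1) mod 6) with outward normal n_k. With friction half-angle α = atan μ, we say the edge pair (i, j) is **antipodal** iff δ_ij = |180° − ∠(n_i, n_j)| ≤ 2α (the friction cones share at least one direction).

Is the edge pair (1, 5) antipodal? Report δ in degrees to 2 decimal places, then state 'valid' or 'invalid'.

α = atan 0.55 = 28.81°;  2α = 57.62°
edge 1: e_1 = (-1.47, +0.93);  n_1 = (+0.5346, +0.8451)
edge 5: e_5 = (+2.05, +0.68);  n_5 = (+0.3148, -0.9491)
∠(n_1, n_5) = 129.33°
δ = |180° − 129.33°| = 50.67°
50.67° ≤ 2α = 57.62°  →  valid

δ = 50.67°, valid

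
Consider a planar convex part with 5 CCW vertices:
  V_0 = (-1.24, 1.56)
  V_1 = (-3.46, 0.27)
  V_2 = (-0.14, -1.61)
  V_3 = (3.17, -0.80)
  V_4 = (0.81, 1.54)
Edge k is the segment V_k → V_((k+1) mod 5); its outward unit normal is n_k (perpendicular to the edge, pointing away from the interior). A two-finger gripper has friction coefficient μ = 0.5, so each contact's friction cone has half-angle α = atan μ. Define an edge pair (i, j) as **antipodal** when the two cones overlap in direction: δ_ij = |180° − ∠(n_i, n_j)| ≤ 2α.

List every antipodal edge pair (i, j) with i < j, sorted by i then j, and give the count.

count = 4; pairs: (0,2), (1,3), (1,4), (2,4)

α = atan 0.5 = 26.57°;  2α = 53.13°
n_0 = (-0.5024, +0.8646)
n_1 = (-0.4927, -0.8702)
n_2 = (+0.2377, -0.9713)
n_3 = (+0.7041, +0.7101)
n_4 = (+0.0098, +1.0000)
  (0,1): δ = 59.68°  ·
  (0,2): δ = 16.41°  ✓
  (0,3): δ = 105.08°  ·
  (0,4): δ = 149.28°  ·
  (1,2): δ = 136.73°  ·
  (1,3): δ = 15.23°  ✓
  (1,4): δ = 28.96°  ✓
  (2,3): δ = 58.51°  ·
  (2,4): δ = 14.31°  ✓
  (3,4): δ = 135.80°  ·
antipodal pairs: 4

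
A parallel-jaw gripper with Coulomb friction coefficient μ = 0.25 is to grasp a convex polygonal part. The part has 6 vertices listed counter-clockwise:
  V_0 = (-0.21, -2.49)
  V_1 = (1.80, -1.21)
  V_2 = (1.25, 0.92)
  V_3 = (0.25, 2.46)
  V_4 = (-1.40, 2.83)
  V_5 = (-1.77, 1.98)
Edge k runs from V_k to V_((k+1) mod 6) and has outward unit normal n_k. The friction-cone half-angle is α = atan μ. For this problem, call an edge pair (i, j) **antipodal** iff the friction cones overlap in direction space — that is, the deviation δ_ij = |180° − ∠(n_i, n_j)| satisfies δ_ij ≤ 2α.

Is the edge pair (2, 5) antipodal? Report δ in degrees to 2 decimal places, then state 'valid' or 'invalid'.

δ = 13.76°, valid

α = atan 0.25 = 14.04°;  2α = 28.07°
edge 2: e_2 = (-1.00, +1.54);  n_2 = (+0.8387, +0.5446)
edge 5: e_5 = (+1.56, -4.47);  n_5 = (-0.9442, -0.3295)
∠(n_2, n_5) = 166.24°
δ = |180° − 166.24°| = 13.76°
13.76° ≤ 2α = 28.07°  →  valid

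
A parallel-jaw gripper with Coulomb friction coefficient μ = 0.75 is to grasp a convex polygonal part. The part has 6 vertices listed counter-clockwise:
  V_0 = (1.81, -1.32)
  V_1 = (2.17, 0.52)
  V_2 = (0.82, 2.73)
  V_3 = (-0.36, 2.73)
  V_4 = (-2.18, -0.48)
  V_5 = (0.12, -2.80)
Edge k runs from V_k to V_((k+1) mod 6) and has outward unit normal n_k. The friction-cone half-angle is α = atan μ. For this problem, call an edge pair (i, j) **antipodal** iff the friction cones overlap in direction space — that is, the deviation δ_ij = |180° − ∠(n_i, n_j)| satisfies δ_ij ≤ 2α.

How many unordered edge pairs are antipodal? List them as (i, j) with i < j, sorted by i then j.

count = 7; pairs: (0,3), (0,4), (1,3), (1,4), (2,4), (2,5), (3,5)

α = atan 0.75 = 36.87°;  2α = 73.74°
n_0 = (+0.9814, -0.1920)
n_1 = (+0.8534, +0.5213)
n_2 = (+0.0000, +1.0000)
n_3 = (-0.8699, +0.4932)
n_4 = (-0.7102, -0.7040)
n_5 = (+0.6588, -0.7523)
  (0,1): δ = 137.51°  ·
  (0,2): δ = 78.93°  ·
  (0,3): δ = 18.48°  ✓
  (0,4): δ = 55.82°  ✓
  (0,5): δ = 142.28°  ·
  (1,2): δ = 121.42°  ·
  (1,3): δ = 60.97°  ✓
  (1,4): δ = 13.33°  ✓
  (1,5): δ = 99.79°  ·
  (2,3): δ = 119.55°  ·
  (2,4): δ = 45.25°  ✓
  (2,5): δ = 41.21°  ✓
  (3,4): δ = 105.70°  ·
  (3,5): δ = 19.24°  ✓
  (4,5): δ = 93.54°  ·
antipodal pairs: 7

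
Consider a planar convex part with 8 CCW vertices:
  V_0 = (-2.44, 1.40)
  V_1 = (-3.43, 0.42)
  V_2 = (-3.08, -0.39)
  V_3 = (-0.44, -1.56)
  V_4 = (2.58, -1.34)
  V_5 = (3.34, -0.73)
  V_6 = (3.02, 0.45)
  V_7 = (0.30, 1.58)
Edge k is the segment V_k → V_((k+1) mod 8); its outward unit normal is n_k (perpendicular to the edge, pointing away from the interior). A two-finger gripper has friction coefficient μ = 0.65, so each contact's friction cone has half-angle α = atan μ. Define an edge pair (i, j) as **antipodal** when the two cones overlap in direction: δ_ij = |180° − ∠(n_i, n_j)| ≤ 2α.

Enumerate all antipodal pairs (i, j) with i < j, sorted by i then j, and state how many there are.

count = 12; pairs: (0,3), (0,4), (0,5), (1,5), (1,6), (2,5), (2,6), (2,7), (3,6), (3,7), (4,6), (4,7)

α = atan 0.65 = 33.02°;  2α = 66.05°
n_0 = (-0.7035, +0.7107)
n_1 = (-0.9180, -0.3967)
n_2 = (-0.4052, -0.9142)
n_3 = (+0.0727, -0.9974)
n_4 = (+0.6259, -0.7799)
n_5 = (+0.9651, +0.2617)
n_6 = (+0.3837, +0.9235)
n_7 = (-0.0656, +0.9978)
  (0,1): δ = 111.34°  ·
  (0,2): δ = 68.61°  ·
  (0,3): δ = 40.54°  ✓
  (0,4): δ = 5.96°  ✓
  (0,5): δ = 60.46°  ✓
  (0,6): δ = 112.73°  ·
  (0,7): δ = 139.05°  ·
  (1,2): δ = 137.27°  ·
  (1,3): δ = 109.20°  ·
  (1,4): δ = 74.62°  ·
  (1,5): δ = 8.20°  ✓
  (1,6): δ = 44.07°  ✓
  (1,7): δ = 70.39°  ·
  (2,3): δ = 151.93°  ·
  (2,4): δ = 117.35°  ·
  (2,5): δ = 50.93°  ✓
  (2,6): δ = 1.34°  ✓
  (2,7): δ = 27.66°  ✓
  (3,4): δ = 145.41°  ·
  (3,5): δ = 78.99°  ·
  (3,6): δ = 26.73°  ✓
  (3,7): δ = 0.41°  ✓
  (4,5): δ = 113.58°  ·
  (4,6): δ = 61.31°  ✓
  (4,7): δ = 34.99°  ✓
  (5,6): δ = 127.73°  ·
  (5,7): δ = 101.41°  ·
  (6,7): δ = 153.68°  ·
antipodal pairs: 12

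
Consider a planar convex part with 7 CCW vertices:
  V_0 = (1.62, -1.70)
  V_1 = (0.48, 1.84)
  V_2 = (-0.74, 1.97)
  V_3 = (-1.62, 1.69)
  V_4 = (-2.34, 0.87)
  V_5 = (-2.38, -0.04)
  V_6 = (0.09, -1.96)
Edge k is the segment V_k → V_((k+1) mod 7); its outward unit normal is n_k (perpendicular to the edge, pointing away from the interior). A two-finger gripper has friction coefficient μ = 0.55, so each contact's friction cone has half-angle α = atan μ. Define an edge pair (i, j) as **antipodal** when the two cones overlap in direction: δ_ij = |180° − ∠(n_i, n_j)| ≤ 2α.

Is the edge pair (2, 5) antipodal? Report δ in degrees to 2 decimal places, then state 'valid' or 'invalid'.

α = atan 0.55 = 28.81°;  2α = 57.62°
edge 2: e_2 = (-0.88, -0.28);  n_2 = (-0.3032, +0.9529)
edge 5: e_5 = (+2.47, -1.92);  n_5 = (-0.6137, -0.7895)
∠(n_2, n_5) = 124.49°
δ = |180° − 124.49°| = 55.51°
55.51° ≤ 2α = 57.62°  →  valid

δ = 55.51°, valid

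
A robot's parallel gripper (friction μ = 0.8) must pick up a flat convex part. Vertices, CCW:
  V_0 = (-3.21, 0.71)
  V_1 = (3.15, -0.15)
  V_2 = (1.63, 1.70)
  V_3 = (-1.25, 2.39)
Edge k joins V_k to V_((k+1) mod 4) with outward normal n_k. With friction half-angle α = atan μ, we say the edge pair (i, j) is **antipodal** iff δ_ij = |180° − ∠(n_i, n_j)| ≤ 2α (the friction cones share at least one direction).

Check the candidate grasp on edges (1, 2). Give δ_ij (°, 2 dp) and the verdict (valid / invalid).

δ = 142.88°, invalid

α = atan 0.8 = 38.66°;  2α = 77.32°
edge 1: e_1 = (-1.52, +1.85);  n_1 = (+0.7727, +0.6348)
edge 2: e_2 = (-2.88, +0.69);  n_2 = (+0.2330, +0.9725)
∠(n_1, n_2) = 37.12°
δ = |180° − 37.12°| = 142.88°
142.88° > 2α = 77.32°  →  invalid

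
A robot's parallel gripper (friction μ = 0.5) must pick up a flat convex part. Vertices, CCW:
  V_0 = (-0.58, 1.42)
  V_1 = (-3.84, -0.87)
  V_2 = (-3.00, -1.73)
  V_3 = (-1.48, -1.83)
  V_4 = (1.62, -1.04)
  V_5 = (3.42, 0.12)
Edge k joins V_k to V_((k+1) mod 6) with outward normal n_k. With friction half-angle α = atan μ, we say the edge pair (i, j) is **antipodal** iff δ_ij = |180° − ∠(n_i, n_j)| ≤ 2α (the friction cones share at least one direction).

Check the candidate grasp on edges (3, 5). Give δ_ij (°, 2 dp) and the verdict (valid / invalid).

α = atan 0.5 = 26.57°;  2α = 53.13°
edge 3: e_3 = (+3.10, +0.79);  n_3 = (+0.2469, -0.9690)
edge 5: e_5 = (-4.00, +1.30);  n_5 = (+0.3091, +0.9510)
∠(n_3, n_5) = 147.70°
δ = |180° − 147.70°| = 32.30°
32.30° ≤ 2α = 53.13°  →  valid

δ = 32.30°, valid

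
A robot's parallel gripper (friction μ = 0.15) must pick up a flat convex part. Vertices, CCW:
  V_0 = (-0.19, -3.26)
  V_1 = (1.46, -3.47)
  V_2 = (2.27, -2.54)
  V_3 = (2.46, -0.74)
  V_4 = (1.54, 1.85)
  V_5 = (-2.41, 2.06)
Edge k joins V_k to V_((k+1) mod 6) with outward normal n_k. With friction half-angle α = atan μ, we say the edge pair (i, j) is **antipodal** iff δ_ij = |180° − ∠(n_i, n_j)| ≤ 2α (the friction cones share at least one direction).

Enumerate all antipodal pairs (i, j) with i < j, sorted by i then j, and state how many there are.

count = 2; pairs: (0,4), (3,5)

α = atan 0.15 = 8.53°;  2α = 17.06°
n_0 = (-0.1263, -0.9920)
n_1 = (+0.7541, -0.6568)
n_2 = (+0.9945, -0.1050)
n_3 = (+0.9423, +0.3347)
n_4 = (+0.0531, +0.9986)
n_5 = (-0.9229, -0.3851)
  (0,1): δ = 123.80°  ·
  (0,2): δ = 88.77°  ·
  (0,3): δ = 63.19°  ·
  (0,4): δ = 4.21°  ✓
  (0,5): δ = 119.90°  ·
  (1,2): δ = 144.97°  ·
  (1,3): δ = 119.39°  ·
  (1,4): δ = 51.99°  ·
  (1,5): δ = 63.71°  ·
  (2,3): δ = 154.42°  ·
  (2,4): δ = 87.02°  ·
  (2,5): δ = 28.68°  ·
  (3,4): δ = 112.60°  ·
  (3,5): δ = 3.09°  ✓
  (4,5): δ = 64.31°  ·
antipodal pairs: 2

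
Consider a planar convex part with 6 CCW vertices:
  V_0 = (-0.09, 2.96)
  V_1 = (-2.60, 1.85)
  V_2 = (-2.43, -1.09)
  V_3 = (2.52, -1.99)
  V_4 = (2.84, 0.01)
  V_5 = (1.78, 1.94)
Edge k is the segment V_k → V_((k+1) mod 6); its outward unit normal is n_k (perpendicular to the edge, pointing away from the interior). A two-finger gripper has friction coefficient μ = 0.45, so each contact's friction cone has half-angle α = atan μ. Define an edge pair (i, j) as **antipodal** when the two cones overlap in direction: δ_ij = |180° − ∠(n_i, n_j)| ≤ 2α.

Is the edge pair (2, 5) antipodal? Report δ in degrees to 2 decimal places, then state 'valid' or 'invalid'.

α = atan 0.45 = 24.23°;  2α = 48.46°
edge 2: e_2 = (+4.95, -0.90);  n_2 = (-0.1789, -0.9839)
edge 5: e_5 = (-1.87, +1.02);  n_5 = (+0.4789, +0.8779)
∠(n_2, n_5) = 161.69°
δ = |180° − 161.69°| = 18.31°
18.31° ≤ 2α = 48.46°  →  valid

δ = 18.31°, valid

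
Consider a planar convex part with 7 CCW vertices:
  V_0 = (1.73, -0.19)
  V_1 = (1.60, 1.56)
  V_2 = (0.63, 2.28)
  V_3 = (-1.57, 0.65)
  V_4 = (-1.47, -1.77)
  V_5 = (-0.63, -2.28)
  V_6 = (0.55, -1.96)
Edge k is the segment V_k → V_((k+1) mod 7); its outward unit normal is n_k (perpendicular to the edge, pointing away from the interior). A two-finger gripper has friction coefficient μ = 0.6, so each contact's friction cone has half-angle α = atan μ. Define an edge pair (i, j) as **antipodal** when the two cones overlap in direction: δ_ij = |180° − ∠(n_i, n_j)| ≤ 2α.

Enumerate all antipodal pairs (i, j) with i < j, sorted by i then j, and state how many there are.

α = atan 0.6 = 30.96°;  2α = 61.93°
n_0 = (+0.9973, +0.0741)
n_1 = (+0.5960, +0.8030)
n_2 = (-0.5953, +0.8035)
n_3 = (-0.9991, -0.0413)
n_4 = (-0.5190, -0.8548)
n_5 = (+0.2617, -0.9651)
n_6 = (+0.8321, -0.5547)
  (0,1): δ = 130.83°  ·
  (0,2): δ = 57.71°  ✓
  (0,3): δ = 1.88°  ✓
  (0,4): δ = 54.49°  ✓
  (0,5): δ = 100.92°  ·
  (0,6): δ = 142.06°  ·
  (1,2): δ = 106.88°  ·
  (1,3): δ = 51.05°  ✓
  (1,4): δ = 5.32°  ✓
  (1,5): δ = 51.76°  ✓
  (1,6): δ = 92.90°  ·
  (2,3): δ = 124.17°  ·
  (2,4): δ = 67.80°  ·
  (2,5): δ = 21.36°  ✓
  (2,6): δ = 19.77°  ✓
  (3,4): δ = 123.63°  ·
  (3,5): δ = 77.19°  ·
  (3,6): δ = 36.06°  ✓
  (4,5): δ = 133.56°  ·
  (4,6): δ = 92.43°  ·
  (5,6): δ = 138.86°  ·
antipodal pairs: 9

count = 9; pairs: (0,2), (0,3), (0,4), (1,3), (1,4), (1,5), (2,5), (2,6), (3,6)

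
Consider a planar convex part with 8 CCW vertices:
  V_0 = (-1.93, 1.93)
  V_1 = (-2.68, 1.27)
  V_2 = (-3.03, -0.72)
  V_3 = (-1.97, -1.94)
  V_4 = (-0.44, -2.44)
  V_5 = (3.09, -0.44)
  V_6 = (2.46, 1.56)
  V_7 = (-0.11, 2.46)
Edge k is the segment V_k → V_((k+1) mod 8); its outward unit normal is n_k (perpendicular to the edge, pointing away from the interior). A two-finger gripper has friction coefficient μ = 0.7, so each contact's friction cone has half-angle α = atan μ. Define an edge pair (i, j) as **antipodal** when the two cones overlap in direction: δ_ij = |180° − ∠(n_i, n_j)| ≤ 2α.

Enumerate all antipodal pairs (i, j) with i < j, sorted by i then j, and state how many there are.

α = atan 0.7 = 34.99°;  2α = 69.98°
n_0 = (-0.6606, +0.7507)
n_1 = (-0.9849, +0.1732)
n_2 = (-0.7549, -0.6559)
n_3 = (-0.3106, -0.9505)
n_4 = (+0.4930, -0.8701)
n_5 = (+0.9538, +0.3004)
n_6 = (+0.3305, +0.9438)
n_7 = (-0.2796, +0.9601)
  (0,1): δ = 141.32°  ·
  (0,2): δ = 90.36°  ·
  (0,3): δ = 59.45°  ✓
  (0,4): δ = 11.81°  ✓
  (0,5): δ = 66.14°  ✓
  (0,6): δ = 119.35°  ·
  (0,7): δ = 154.89°  ·
  (1,2): δ = 129.04°  ·
  (1,3): δ = 98.12°  ·
  (1,4): δ = 50.49°  ✓
  (1,5): δ = 27.46°  ✓
  (1,6): δ = 80.68°  ·
  (1,7): δ = 116.21°  ·
  (2,3): δ = 149.08°  ·
  (2,4): δ = 101.45°  ·
  (2,5): δ = 23.50°  ✓
  (2,6): δ = 29.71°  ✓
  (2,7): δ = 65.25°  ✓
  (3,4): δ = 132.37°  ·
  (3,5): δ = 54.42°  ✓
  (3,6): δ = 1.20°  ✓
  (3,7): δ = 34.33°  ✓
  (4,5): δ = 102.05°  ·
  (4,6): δ = 48.83°  ✓
  (4,7): δ = 13.30°  ✓
  (5,6): δ = 126.78°  ·
  (5,7): δ = 91.25°  ·
  (6,7): δ = 144.46°  ·
antipodal pairs: 13

count = 13; pairs: (0,3), (0,4), (0,5), (1,4), (1,5), (2,5), (2,6), (2,7), (3,5), (3,6), (3,7), (4,6), (4,7)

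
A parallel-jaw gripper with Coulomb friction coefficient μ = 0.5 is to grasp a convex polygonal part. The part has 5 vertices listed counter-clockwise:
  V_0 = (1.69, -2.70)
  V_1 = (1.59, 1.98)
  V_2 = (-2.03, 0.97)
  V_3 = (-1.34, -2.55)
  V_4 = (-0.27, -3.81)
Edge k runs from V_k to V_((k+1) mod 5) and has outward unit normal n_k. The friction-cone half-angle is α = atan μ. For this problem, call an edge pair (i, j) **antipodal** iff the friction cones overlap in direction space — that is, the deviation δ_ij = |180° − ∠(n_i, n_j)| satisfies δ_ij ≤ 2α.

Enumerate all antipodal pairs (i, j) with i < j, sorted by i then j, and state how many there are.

count = 3; pairs: (0,2), (0,3), (1,4)

α = atan 0.5 = 26.57°;  2α = 53.13°
n_0 = (+0.9998, +0.0214)
n_1 = (-0.2687, +0.9632)
n_2 = (-0.9813, -0.1924)
n_3 = (-0.7622, -0.6473)
n_4 = (+0.4928, -0.8701)
  (0,1): δ = 75.63°  ·
  (0,2): δ = 9.87°  ✓
  (0,3): δ = 39.11°  ✓
  (0,4): δ = 118.30°  ·
  (1,2): δ = 94.50°  ·
  (1,3): δ = 65.25°  ·
  (1,4): δ = 13.93°  ✓
  (2,3): δ = 150.75°  ·
  (2,4): δ = 71.57°  ·
  (3,4): δ = 100.81°  ·
antipodal pairs: 3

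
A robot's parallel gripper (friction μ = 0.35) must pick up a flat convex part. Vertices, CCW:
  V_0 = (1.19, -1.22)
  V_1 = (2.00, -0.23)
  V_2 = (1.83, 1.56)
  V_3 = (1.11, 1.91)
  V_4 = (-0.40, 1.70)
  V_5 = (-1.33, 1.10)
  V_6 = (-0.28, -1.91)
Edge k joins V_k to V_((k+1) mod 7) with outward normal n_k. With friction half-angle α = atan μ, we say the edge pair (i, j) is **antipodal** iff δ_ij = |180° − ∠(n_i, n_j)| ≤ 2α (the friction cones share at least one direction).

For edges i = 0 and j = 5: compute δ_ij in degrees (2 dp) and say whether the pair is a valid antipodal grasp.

α = atan 0.35 = 19.29°;  2α = 38.58°
edge 0: e_0 = (+0.81, +0.99);  n_0 = (+0.7740, -0.6332)
edge 5: e_5 = (+1.05, -3.01);  n_5 = (-0.9442, -0.3294)
∠(n_0, n_5) = 121.48°
δ = |180° − 121.48°| = 58.52°
58.52° > 2α = 38.58°  →  invalid

δ = 58.52°, invalid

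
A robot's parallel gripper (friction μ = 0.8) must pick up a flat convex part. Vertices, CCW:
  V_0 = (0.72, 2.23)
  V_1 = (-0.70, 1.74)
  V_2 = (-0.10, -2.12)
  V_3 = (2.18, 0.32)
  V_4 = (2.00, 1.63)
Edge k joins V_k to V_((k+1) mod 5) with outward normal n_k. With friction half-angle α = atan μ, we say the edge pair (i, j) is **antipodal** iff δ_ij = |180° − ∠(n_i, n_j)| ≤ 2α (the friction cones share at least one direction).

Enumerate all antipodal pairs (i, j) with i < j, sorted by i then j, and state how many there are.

count = 5; pairs: (0,2), (1,2), (1,3), (1,4), (2,4)

α = atan 0.8 = 38.66°;  2α = 77.32°
n_0 = (-0.3262, +0.9453)
n_1 = (-0.9881, -0.1536)
n_2 = (+0.7307, -0.6827)
n_3 = (+0.9907, +0.1361)
n_4 = (+0.4244, +0.9055)
  (0,1): δ = 100.20°  ·
  (0,2): δ = 27.90°  ✓
  (0,3): δ = 78.79°  ·
  (0,4): δ = 135.85°  ·
  (1,2): δ = 51.89°  ✓
  (1,3): δ = 1.01°  ✓
  (1,4): δ = 56.05°  ✓
  (2,3): δ = 129.12°  ·
  (2,4): δ = 72.06°  ✓
  (3,4): δ = 122.94°  ·
antipodal pairs: 5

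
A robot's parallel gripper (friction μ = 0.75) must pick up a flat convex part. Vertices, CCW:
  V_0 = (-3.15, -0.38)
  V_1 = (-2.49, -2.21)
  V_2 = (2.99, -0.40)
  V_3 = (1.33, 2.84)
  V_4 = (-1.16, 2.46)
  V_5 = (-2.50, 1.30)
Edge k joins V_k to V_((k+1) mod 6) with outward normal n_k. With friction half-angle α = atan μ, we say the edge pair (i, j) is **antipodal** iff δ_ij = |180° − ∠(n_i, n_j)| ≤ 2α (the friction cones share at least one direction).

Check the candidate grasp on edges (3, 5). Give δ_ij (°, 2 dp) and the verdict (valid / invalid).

α = atan 0.75 = 36.87°;  2α = 73.74°
edge 3: e_3 = (-2.49, -0.38);  n_3 = (-0.1509, +0.9886)
edge 5: e_5 = (-0.65, -1.68);  n_5 = (-0.9326, +0.3608)
∠(n_3, n_5) = 60.17°
δ = |180° − 60.17°| = 119.83°
119.83° > 2α = 73.74°  →  invalid

δ = 119.83°, invalid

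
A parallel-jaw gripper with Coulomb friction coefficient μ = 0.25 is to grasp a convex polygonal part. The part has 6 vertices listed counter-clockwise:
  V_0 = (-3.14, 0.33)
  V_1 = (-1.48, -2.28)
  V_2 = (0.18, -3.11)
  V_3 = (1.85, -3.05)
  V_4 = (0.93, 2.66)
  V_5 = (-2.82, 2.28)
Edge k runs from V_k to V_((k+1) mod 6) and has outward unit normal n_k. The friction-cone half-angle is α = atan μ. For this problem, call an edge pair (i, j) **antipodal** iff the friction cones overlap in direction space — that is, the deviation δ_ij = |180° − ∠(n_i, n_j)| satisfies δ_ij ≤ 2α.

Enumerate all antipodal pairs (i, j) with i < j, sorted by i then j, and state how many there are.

α = atan 0.25 = 14.04°;  2α = 28.07°
n_0 = (-0.8438, -0.5367)
n_1 = (-0.4472, -0.8944)
n_2 = (+0.0359, -0.9994)
n_3 = (+0.9873, +0.1591)
n_4 = (-0.1008, +0.9949)
n_5 = (-0.9868, +0.1619)
  (0,1): δ = 149.02°  ·
  (0,2): δ = 120.40°  ·
  (0,3): δ = 23.30°  ✓
  (0,4): δ = 63.33°  ·
  (0,5): δ = 138.22°  ·
  (1,2): δ = 151.38°  ·
  (1,3): δ = 54.28°  ·
  (1,4): δ = 32.35°  ·
  (1,5): δ = 107.25°  ·
  (2,3): δ = 82.90°  ·
  (2,4): δ = 3.73°  ✓
  (2,5): δ = 78.62°  ·
  (3,4): δ = 93.37°  ·
  (3,5): δ = 18.47°  ✓
  (4,5): δ = 105.11°  ·
antipodal pairs: 3

count = 3; pairs: (0,3), (2,4), (3,5)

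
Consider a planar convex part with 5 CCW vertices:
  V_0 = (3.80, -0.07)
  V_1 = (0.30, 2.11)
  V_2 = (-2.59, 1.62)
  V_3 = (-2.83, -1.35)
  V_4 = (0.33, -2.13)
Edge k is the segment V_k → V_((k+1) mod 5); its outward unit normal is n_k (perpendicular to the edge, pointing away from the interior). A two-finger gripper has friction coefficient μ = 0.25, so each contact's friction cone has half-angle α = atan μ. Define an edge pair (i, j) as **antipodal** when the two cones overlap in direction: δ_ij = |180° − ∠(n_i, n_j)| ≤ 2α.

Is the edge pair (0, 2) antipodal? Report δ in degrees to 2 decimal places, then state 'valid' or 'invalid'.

α = atan 0.25 = 14.04°;  2α = 28.07°
edge 0: e_0 = (-3.50, +2.18);  n_0 = (+0.5287, +0.8488)
edge 2: e_2 = (-0.24, -2.97);  n_2 = (-0.9968, +0.0805)
∠(n_0, n_2) = 117.30°
δ = |180° − 117.30°| = 62.70°
62.70° > 2α = 28.07°  →  invalid

δ = 62.70°, invalid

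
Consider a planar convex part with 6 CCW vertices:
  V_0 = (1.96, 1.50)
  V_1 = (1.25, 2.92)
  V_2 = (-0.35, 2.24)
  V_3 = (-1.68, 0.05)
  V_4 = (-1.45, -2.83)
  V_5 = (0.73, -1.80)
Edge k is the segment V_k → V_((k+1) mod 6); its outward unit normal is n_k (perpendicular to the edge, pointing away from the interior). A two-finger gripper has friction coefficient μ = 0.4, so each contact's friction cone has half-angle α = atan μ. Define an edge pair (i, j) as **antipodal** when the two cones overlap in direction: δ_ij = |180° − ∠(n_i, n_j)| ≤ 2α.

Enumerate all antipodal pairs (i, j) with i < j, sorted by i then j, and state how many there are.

count = 5; pairs: (0,3), (1,4), (2,4), (2,5), (3,5)

α = atan 0.4 = 21.80°;  2α = 43.60°
n_0 = (+0.8944, +0.4472)
n_1 = (-0.3911, +0.9203)
n_2 = (-0.8547, +0.5191)
n_3 = (-0.9968, -0.0796)
n_4 = (+0.4272, -0.9042)
n_5 = (+0.9370, -0.3493)
  (0,1): δ = 93.54°  ·
  (0,2): δ = 57.84°  ·
  (0,3): δ = 22.00°  ✓
  (0,4): δ = 88.72°  ·
  (0,5): δ = 132.99°  ·
  (1,2): δ = 144.30°  ·
  (1,3): δ = 108.46°  ·
  (1,4): δ = 2.26°  ✓
  (1,5): δ = 46.53°  ·
  (2,3): δ = 144.16°  ·
  (2,4): δ = 33.44°  ✓
  (2,5): δ = 10.83°  ✓
  (3,4): δ = 69.28°  ·
  (3,5): δ = 25.01°  ✓
  (4,5): δ = 135.73°  ·
antipodal pairs: 5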